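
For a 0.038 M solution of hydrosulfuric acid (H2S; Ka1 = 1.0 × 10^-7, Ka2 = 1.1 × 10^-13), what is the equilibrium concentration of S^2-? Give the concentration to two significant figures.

1.1 × 10^-13 M

First ionization gives [H+] ≈ [HS-] = 6.16 × 10^-5 M.
Second step: Ka2 = [H+][S^2-]/[HS-] ≈ [S^2-] (since [H+] ≈ [HS-]).
So [S^2-] ≈ Ka2.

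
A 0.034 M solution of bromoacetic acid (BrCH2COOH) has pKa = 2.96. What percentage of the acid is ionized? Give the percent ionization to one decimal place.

16.4%

BrCH2COOH ⇌ BrCH2COO- + H+; let x = [H+] at equilibrium.
Ka = 10^(−2.96) = 1.10 × 10^-3
Ka = x²/(C₀ − x); solving the quadratic gives x = 5.59 × 10^-3 M.
% ionization = x/C₀ × 100% = 5.59 × 10^-3/0.034 × 100% = 16.4%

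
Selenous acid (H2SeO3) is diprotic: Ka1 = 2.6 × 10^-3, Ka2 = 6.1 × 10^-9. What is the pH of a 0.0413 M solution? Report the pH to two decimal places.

pH = 2.04

Ka1 ≫ Ka2, so treat the first dissociation as the only significant source of H+.
Ka1 = x²/(0.0413 − x) = 2.6 × 10^-3
Solving the quadratic: x = (−Ka1 + √(Ka1² + 4·Ka1·C₀))/2 = 9.14 × 10^-3 M
pH = −log(9.14 × 10^-3) = 2.04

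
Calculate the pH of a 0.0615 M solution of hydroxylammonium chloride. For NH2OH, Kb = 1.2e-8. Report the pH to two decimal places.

pH = 3.65

NH3OH+ is the conjugate acid of the weak base NH2OH.
Ka = Kw/Kb = 1.0×10^-14 / 1.2 × 10^-8 = 8.33 × 10^-7
From the ICE table, Ka = [H+]²/(0.0615 − [H+]) = 8.33 × 10^-7.
Assume [H+] ≪ 0.0615: [H+] ≈ √(8.33 × 10^-7 × 0.0615) = 2.26 × 10^-4 M
pH = −log[H+] = −log(2.26 × 10^-4) = 3.65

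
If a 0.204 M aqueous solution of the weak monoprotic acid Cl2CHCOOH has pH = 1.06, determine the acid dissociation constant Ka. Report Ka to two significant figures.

Ka = 6.5 × 10^-2

[H+] = 10^(-1.06) = 8.71 × 10^-2 M
At equilibrium [HA] = 0.204 − 8.71 × 10^-2 = 1.17 × 10^-1 M
Ka = [H+][A-]/[HA] = (8.71 × 10^-2)² / 1.17 × 10^-1 = 6.5 × 10^-2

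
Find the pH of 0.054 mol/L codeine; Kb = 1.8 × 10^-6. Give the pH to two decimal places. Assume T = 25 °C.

pH = 10.49

C18H21NO3 + H2O ⇌ C18H22NO3+ + OH-
From the ICE table, Kb = [OH-]²/(0.054 − [OH-]) = 1.8 × 10^-6.
Since Kb ≪ C₀, [OH-] ≈ √(Kb·C₀) = 3.12 × 10^-4 M.
Check: 0.58% ionized — well under 5%, approximation valid.
pOH = 3.51, so pH = 14.00 − pOH = 10.49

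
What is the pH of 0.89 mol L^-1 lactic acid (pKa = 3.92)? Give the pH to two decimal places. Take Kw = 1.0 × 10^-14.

pH = 1.99

CH3CH(OH)COOH ⇌ CH3CH(OH)COO- + H+
Ka = 10^(−3.92) = 1.20 × 10^-4
Ka = [H+]²/(0.89 − [H+]) = 1.20 × 10^-4
Since Ka ≪ C₀, [H+] ≈ √(Ka·C₀) = 1.03 × 10^-2 M.
pH = −log[H+] = −log(1.03 × 10^-2) = 1.99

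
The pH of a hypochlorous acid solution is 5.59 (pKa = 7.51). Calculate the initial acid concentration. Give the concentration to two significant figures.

[H+] = 10^(-5.59) = 2.57 × 10^-6 M = x
Ka = 10^(−7.51) = 3.09 × 10^-8
Ka = x²/(C₀ − x) ⇒ C₀ = x + x²/Ka
C₀ = 2.57 × 10^-6 + (2.57 × 10^-6)²/(3.09 × 10^-8) = 2.16 × 10^-4 M

C₀ = 2.2 × 10^-4 M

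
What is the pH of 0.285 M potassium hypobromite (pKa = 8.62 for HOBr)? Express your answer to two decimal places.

pH = 11.04

OBr- is the conjugate base of the weak acid HOBr.
Ka = 10^(−8.62) = 2.40 × 10^-9
Kb = Kw/Ka = 1.0×10^-14 / 2.40 × 10^-9 = 4.17 × 10^-6
Let x = [OH-] at equilibrium. Kb = x²/(0.285 − x).
Neglecting x in the denominator: x = √(4.17 × 10^-6 × 0.285) = 1.09 × 10^-3 M
pOH = −log(1.09 × 10^-3) = 2.96; pH = 14.00 − 2.96 = 11.04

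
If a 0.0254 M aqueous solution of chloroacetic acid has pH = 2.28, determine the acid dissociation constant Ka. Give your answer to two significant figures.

[H+] = 10^(-2.28) = 5.25 × 10^-3 M
At equilibrium [HA] = 0.0254 − 5.25 × 10^-3 = 2.01 × 10^-2 M
Ka = [H+][A-]/[HA] = (5.25 × 10^-3)² / 2.01 × 10^-2 = 1.4 × 10^-3

Ka = 1.4 × 10^-3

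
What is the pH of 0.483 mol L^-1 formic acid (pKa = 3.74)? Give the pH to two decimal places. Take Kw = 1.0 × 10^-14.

HCOOH ⇌ HCOO- + H+
Ka = 10^(−3.74) = 1.82 × 10^-4
Ka = [H+]²/(0.483 − [H+]) = 1.82 × 10^-4
Assume [H+] ≪ 0.483: [H+] ≈ √(1.82 × 10^-4 × 0.483) = 9.38 × 10^-3 M
([H+]/C₀ = 1.9% < 5%, so the approximation holds.)
pH = −log(9.38 × 10^-3) = 2.03

pH = 2.03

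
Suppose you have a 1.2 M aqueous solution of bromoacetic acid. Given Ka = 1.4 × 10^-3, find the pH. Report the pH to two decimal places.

pH = 1.39

BrCH2COOH ⇌ BrCH2COO- + H+
From the ICE table, Ka = x²/(1.2 − x) = 1.4 × 10^-3.
Assume x ≪ 1.2: x ≈ √(1.4 × 10^-3 × 1.2) = 4.10 × 10^-2 M
(x/C₀ = 3.4% < 5%, so the approximation holds.)
pH = −log[H+] = −log(4.10 × 10^-2) = 1.39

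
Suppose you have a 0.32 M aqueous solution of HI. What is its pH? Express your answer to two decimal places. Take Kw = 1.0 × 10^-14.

pH = 0.49

HI is a strong acid and dissociates completely, so [H+] = 0.32 M.
pH = -log(0.32) = 0.49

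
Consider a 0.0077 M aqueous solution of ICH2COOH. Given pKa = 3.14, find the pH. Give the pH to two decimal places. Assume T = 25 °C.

ICH2COOH ⇌ ICH2COO- + H+
Ka = 10^(−3.14) = 7.24 × 10^-4
Ka = x²/(0.0077 − x) = 7.24 × 10^-4
Here C₀/Ka ≈ 10.6, so the small-x approximation fails. Use the quadratic:
x = (−Ka + √(Ka² + 4·Ka·C₀))/2 = 2.03 × 10^-3 M
pH = −log(2.03 × 10^-3) = 2.69

pH = 2.69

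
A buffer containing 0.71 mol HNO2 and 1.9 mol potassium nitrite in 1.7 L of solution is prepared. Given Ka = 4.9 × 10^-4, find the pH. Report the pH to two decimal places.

pH = 3.74

pKa = −log(4.9 × 10^-4) = 3.310
pH = pKa + log([A⁻]/[HA]) = 3.310 + log(1.9/0.71)
pH = 3.310 + (+0.427) = 3.74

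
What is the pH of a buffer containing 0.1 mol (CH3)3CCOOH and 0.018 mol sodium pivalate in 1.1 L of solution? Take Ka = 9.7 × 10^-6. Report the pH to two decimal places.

pH = 4.27

pKa = −log(9.7 × 10^-6) = 5.013
Using pH = pKa + log([base]/[acid]) with [base]/[acid] = 0.018/0.1:
pH = 5.013 + (-0.745) = 4.27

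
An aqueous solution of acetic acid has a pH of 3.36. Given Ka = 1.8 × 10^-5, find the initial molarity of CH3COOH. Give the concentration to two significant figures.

C₀ = 1.1 × 10^-2 M

[H+] = 10^(-3.36) = 4.37 × 10^-4 M = x
Ka = x²/(C₀ − x) ⇒ C₀ = x + x²/Ka
C₀ = 4.37 × 10^-4 + (4.37 × 10^-4)²/(1.8 × 10^-5) = 1.10 × 10^-2 M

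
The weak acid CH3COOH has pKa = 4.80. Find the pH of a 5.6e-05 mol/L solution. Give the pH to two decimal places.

pH = 4.64

CH3COOH ⇌ CH3COO- + H+
Ka = 10^(−4.80) = 1.58 × 10^-5
Let x = [H+] at equilibrium. Ka = x²/(5.6e-05 − x).
x is not negligible relative to C₀; solve x² + 1.58e-05·x − 8.85e-10 = 0.
x = (−Ka + √(Ka² + 4·Ka·C₀))/2 = 2.29 × 10^-5 M
pH = −log[H+] = −log(2.29 × 10^-5) = 4.64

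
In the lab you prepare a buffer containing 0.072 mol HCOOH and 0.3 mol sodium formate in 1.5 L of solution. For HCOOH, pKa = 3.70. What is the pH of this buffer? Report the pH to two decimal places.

Using pH = pKa + log([base]/[acid]) with [base]/[acid] = 0.3/0.072:
pH = 3.70 + (+0.620) = 4.32

pH = 4.32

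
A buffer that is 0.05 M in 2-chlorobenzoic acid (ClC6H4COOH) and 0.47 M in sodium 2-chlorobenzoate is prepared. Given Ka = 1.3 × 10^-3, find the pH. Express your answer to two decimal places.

pH = 3.86

pKa = −log(1.3 × 10^-3) = 2.886
Henderson–Hasselbalch: pH = pKa + log([ClC6H4COO-]/[ClC6H4COOH]) = 2.886 + log(0.47/0.05)
pH = 2.886 + (+0.973) = 3.86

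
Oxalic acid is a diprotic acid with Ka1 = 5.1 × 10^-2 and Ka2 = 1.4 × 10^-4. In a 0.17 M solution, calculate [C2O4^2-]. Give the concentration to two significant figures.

1.4 × 10^-4 M

First ionization gives [H+] ≈ [HC2O4-] = 7.10 × 10^-2 M.
Second step: Ka2 = [H+][C2O4^2-]/[HC2O4-] ≈ [C2O4^2-] (since [H+] ≈ [HC2O4-]).
So [C2O4^2-] ≈ Ka2.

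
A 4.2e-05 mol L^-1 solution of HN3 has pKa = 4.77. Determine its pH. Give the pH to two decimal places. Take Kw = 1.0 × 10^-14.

HN3 ⇌ N3- + H+
Ka = 10^(−4.77) = 1.70 × 10^-5
Ka = [H+]²/(4.2e-05 − [H+]) = 1.70 × 10^-5
Here C₀/Ka ≈ 2.47, so the small-[H+] approximation fails. Use the quadratic:
[H+] = [−1.7e-05 + √(1.7e-05² + 2.86e-09)]/2 = 1.95 × 10^-5 M
pH = −log[H+] = −log(1.95 × 10^-5) = 4.71

pH = 4.71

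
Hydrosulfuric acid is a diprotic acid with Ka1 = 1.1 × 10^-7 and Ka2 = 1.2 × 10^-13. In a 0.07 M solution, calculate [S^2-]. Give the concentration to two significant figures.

First ionization gives [H+] ≈ [HS-] = 8.77 × 10^-5 M.
Second step: Ka2 = [H+][S^2-]/[HS-] ≈ [S^2-] (since [H+] ≈ [HS-]).
So [S^2-] ≈ Ka2.

1.2 × 10^-13 M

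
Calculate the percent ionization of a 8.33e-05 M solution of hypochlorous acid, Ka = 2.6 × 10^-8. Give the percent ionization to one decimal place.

1.8%

HOCl ⇌ OCl- + H+; let x = [H+] at equilibrium.
x ≈ √(Ka·C₀) = √(2.6 × 10^-8 × 8.33e-05) = 1.47 × 10^-6 M
% ionization = x/C₀ × 100% = 1.47 × 10^-6/8.33e-05 × 100% = 1.8%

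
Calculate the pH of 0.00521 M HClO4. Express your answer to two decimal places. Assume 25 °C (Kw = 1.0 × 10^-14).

pH = 2.28

HClO4 is a strong acid and dissociates completely, so [H+] = 0.00521 M.
pH = -log(0.00521) = 2.28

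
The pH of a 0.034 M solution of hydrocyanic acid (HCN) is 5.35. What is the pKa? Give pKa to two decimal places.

[H+] = 10^(-5.35) = 4.47 × 10^-6 M
At equilibrium [HA] = 0.034 − 4.47 × 10^-6 = 3.40 × 10^-2 M
Ka = [H+][A-]/[HA] = (4.47 × 10^-6)² / 3.40 × 10^-2 = 5.88 × 10^-10
pKa = -log(5.88 × 10^-10) = 9.23

pKa = 9.23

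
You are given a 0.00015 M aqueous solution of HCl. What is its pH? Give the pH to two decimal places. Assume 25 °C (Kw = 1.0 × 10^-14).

HCl is a strong acid and dissociates completely, so [H+] = 0.00015 M.
pH = -log(0.00015) = 3.82

pH = 3.82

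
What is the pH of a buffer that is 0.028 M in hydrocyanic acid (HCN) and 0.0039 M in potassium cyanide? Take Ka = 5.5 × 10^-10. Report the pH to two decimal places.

pKa = −log(5.5 × 10^-10) = 9.260
Henderson–Hasselbalch: pH = pKa + log([CN-]/[HCN]) = 9.260 + log(0.0039/0.028)
pH = 9.260 + (-0.856) = 8.40

pH = 8.40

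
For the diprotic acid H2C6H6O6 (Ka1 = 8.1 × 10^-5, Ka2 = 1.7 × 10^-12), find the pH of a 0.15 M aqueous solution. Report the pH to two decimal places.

pH = 2.46

Ka1 ≫ Ka2, so treat the first dissociation as the only significant source of H+.
Ka1 = x²/(0.15 − x) = 8.1 × 10^-5
x ≈ √(8.1 × 10^-5 × 0.15) = 3.49 × 10^-3 M
pH = −log(3.49 × 10^-3) = 2.46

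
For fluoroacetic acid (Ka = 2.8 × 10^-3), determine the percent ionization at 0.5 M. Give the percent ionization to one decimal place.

7.2%

FCH2COOH ⇌ FCH2COO- + H+; let x = [H+] at equilibrium.
Ka = x²/(C₀ − x); solving the quadratic gives x = 3.60 × 10^-2 M.
% ionization = x/C₀ × 100% = 3.60 × 10^-2/0.5 × 100% = 7.2%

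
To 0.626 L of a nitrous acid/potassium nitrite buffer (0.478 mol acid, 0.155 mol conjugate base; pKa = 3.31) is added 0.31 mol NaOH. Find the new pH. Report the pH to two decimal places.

pH = 3.75

OH- converts HNO2 to NO2-: HNO2 → 0.168 mol, NO2- → 0.465 mol.
Henderson–Hasselbalch with mole ratio 0.465/0.168: pH = 3.31 + (+0.442)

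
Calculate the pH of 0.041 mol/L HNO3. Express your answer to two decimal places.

HNO3 is a strong acid and dissociates completely, so [H+] = 0.041 M.
pH = -log(0.041) = 1.39

pH = 1.39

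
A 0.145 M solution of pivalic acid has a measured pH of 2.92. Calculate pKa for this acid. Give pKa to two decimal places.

pKa = 5.00

[H+] = 10^(-2.92) = 1.20 × 10^-3 M
At equilibrium [HA] = 0.145 − 1.20 × 10^-3 = 1.44 × 10^-1 M
Ka = [H+][A-]/[HA] = (1.20 × 10^-3)² / 1.44 × 10^-1 = 1.00 × 10^-5
pKa = -log(1.00 × 10^-5) = 5.00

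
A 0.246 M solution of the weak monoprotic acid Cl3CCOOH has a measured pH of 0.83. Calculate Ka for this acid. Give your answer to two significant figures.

Ka = 2.2 × 10^-1

[H+] = 10^(-0.83) = 1.48 × 10^-1 M
At equilibrium [HA] = 0.246 − 1.48 × 10^-1 = 9.80 × 10^-2 M
Ka = [H+][A-]/[HA] = (1.48 × 10^-1)² / 9.80 × 10^-2 = 2.2 × 10^-1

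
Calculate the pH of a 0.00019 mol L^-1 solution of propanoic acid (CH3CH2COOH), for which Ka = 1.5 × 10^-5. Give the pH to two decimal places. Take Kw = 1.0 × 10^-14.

pH = 4.33

CH3CH2COOH ⇌ CH3CH2COO- + H+
Let x = [H+] at equilibrium. Ka = x²/(0.00019 − x).
Here C₀/Ka ≈ 12.7, so the small-x approximation fails. Use the quadratic:
x = (−Ka + √(Ka² + 4·Ka·C₀))/2 = 4.64 × 10^-5 M
pH = −log[H+] = −log(4.64 × 10^-5) = 4.33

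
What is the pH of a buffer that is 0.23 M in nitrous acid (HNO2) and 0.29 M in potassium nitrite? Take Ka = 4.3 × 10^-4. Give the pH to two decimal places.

pKa = −log(4.3 × 10^-4) = 3.367
Using pH = pKa + log([base]/[acid]) with [base]/[acid] = 0.29/0.23:
pH = 3.367 + (+0.101) = 3.47

pH = 3.47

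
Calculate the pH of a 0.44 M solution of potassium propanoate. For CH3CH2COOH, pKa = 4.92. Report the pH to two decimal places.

pH = 9.28

CH3CH2COO- is the conjugate base of the weak acid CH3CH2COOH.
Ka = 10^(−4.92) = 1.20 × 10^-5
Kb = Kw/Ka = 1.0×10^-14 / 1.20 × 10^-5 = 8.33 × 10^-10
Let x = [OH-] at equilibrium. Kb = x²/(0.44 − x).
Assume x ≪ 0.44: x ≈ √(8.33 × 10^-10 × 0.44) = 1.91 × 10^-5 M
Check: 0.0044% ionized — well under 5%, approximation valid.
pOH = −log(1.91 × 10^-5) = 4.72; pH = 14.00 − 4.72 = 9.28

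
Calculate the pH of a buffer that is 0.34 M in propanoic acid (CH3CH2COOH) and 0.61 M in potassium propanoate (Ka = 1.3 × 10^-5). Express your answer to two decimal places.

pKa = −log(1.3 × 10^-5) = 4.886
pH = pKa + log([A⁻]/[HA]) = 4.886 + log(0.61/0.34)
pH = 4.886 + (+0.254) = 5.14

pH = 5.14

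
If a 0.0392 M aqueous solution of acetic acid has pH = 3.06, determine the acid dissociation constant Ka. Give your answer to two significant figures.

[H+] = 10^(-3.06) = 8.71 × 10^-4 M
At equilibrium [HA] = 0.0392 − 8.71 × 10^-4 = 3.83 × 10^-2 M
Ka = [H+][A-]/[HA] = (8.71 × 10^-4)² / 3.83 × 10^-2 = 2.0 × 10^-5

Ka = 2.0 × 10^-5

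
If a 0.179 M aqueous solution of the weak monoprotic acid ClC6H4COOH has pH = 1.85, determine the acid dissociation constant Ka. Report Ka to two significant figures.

[H+] = 10^(-1.85) = 1.41 × 10^-2 M
At equilibrium [HA] = 0.179 − 1.41 × 10^-2 = 1.65 × 10^-1 M
Ka = [H+][A-]/[HA] = (1.41 × 10^-2)² / 1.65 × 10^-1 = 1.2 × 10^-3

Ka = 1.2 × 10^-3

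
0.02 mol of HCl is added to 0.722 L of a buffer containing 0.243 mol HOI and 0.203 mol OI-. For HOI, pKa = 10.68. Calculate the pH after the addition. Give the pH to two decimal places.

Added H+ converts OI- to HOI: HOI → 0.263 mol, OI- → 0.183 mol.
pH = pKa + log(n_OI-/n_HOI) = 10.68 + log(0.183/0.263) = 10.68 + (-0.158)

pH = 10.52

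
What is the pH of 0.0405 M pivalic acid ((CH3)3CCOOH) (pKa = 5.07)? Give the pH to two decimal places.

(CH3)3CCOOH ⇌ (CH3)3CCOO- + H+
Ka = 10^(−5.07) = 8.51 × 10^-6
From the ICE table, Ka = [H+]²/(0.0405 − [H+]) = 8.51 × 10^-6.
Since Ka ≪ C₀, [H+] ≈ √(Ka·C₀) = 5.87 × 10^-4 M.
Check: 1.4% ionized — well under 5%, approximation valid.
pH = −log[H+] = −log(5.87 × 10^-4) = 3.23

pH = 3.23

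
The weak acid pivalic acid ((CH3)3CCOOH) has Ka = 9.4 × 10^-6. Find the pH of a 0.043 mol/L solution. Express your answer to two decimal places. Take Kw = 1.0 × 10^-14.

(CH3)3CCOOH ⇌ (CH3)3CCOO- + H+
Let x = [H+] at equilibrium. Ka = x²/(0.043 − x).
Neglecting x in the denominator: x = √(9.4 × 10^-6 × 0.043) = 6.36 × 10^-4 M
pH = −log(6.36 × 10^-4) = 3.20

pH = 3.20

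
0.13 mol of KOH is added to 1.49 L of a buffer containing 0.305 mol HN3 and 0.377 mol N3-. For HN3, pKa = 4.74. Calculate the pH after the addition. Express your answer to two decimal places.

pH = 5.20

OH- converts HN3 to N3-: HN3 → 0.175 mol, N3- → 0.507 mol.
pH = pKa + log([A⁻]/[HA]) = 4.74 + log(0.507/0.175) = 4.74 +0.462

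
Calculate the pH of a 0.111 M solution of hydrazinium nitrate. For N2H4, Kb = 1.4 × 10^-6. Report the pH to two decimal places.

N2H5+ is the conjugate acid of the weak base N2H4.
Ka = Kw/Kb = 1.0×10^-14 / 1.4 × 10^-6 = 7.14 × 10^-9
Ka = [H+]²/(0.111 − [H+]) = 7.14 × 10^-9
Since Ka ≪ C₀, [H+] ≈ √(Ka·C₀) = 2.82 × 10^-5 M.
([H+]/C₀ = 0.025% < 5%, so the approximation holds.)
pH = −log[H+] = −log(2.82 × 10^-5) = 4.55

pH = 4.55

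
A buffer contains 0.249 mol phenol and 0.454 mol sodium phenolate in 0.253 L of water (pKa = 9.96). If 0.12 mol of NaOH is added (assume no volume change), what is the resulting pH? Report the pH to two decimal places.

pH = 10.61

After neutralization: n(C6H5OH) = 0.129 mol, n(C6H5O-) = 0.574 mol.
pH = pKa + log([A⁻]/[HA]) = 9.96 + log(0.574/0.129) = 9.96 +0.648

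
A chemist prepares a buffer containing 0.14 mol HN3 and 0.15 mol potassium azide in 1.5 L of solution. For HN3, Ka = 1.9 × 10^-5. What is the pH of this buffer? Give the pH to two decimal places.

pH = 4.75

pKa = −log(1.9 × 10^-5) = 4.721
Henderson–Hasselbalch: pH = pKa + log([N3-]/[HN3]) = 4.721 + log(0.15/0.14)
pH = 4.721 + (+0.030) = 4.75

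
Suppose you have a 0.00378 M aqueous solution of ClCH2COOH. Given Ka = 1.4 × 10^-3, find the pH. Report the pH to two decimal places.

pH = 2.77

ClCH2COOH ⇌ ClCH2COO- + H+
Ka = [H+]²/(0.00378 − [H+]) = 1.4 × 10^-3
Here C₀/Ka ≈ 2.7, so the small-[H+] approximation fails. Use the quadratic:
[H+] = (−Ka + √(Ka² + 4·Ka·C₀))/2 = 1.70 × 10^-3 M
pH = −log[H+] = −log(1.70 × 10^-3) = 2.77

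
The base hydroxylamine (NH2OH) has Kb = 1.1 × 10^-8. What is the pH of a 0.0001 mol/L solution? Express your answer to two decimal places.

pH = 8.02

NH2OH + H2O ⇌ NH3OH+ + OH-
Kb = x²/(0.0001 − x) = 1.1 × 10^-8
Neglecting x in the denominator: x = √(1.1 × 10^-8 × 0.0001) = 1.05 × 10^-6 M
pOH = 5.98, so pH = 14.00 − pOH = 8.02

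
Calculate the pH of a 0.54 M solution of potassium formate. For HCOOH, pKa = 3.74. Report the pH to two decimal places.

HCOO- is the conjugate base of the weak acid HCOOH.
Ka = 10^(−3.74) = 1.82 × 10^-4
Kb = Kw/Ka = 1.0×10^-14 / 1.82 × 10^-4 = 5.49 × 10^-11
Let x = [OH-] at equilibrium. Kb = x²/(0.54 − x).
Neglecting x in the denominator: x = √(5.49 × 10^-11 × 0.54) = 5.44 × 10^-6 M
pOH = 5.26, so pH = 14.00 − pOH = 8.74

pH = 8.74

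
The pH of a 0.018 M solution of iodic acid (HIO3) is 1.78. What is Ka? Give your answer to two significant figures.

Ka = 2.0 × 10^-1

[H+] = 10^(-1.78) = 1.66 × 10^-2 M
At equilibrium [HA] = 0.018 − 1.66 × 10^-2 = 1.40 × 10^-3 M
Ka = [H+][A-]/[HA] = (1.66 × 10^-2)² / 1.40 × 10^-3 = 2.0 × 10^-1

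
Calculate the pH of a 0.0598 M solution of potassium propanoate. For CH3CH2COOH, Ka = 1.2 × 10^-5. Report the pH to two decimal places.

pH = 8.85

CH3CH2COO- is the conjugate base of the weak acid CH3CH2COOH.
Kb = Kw/Ka = 1.0×10^-14 / 1.2 × 10^-5 = 8.33 × 10^-10
From the ICE table, Kb = [OH-]²/(0.0598 − [OH-]) = 8.33 × 10^-10.
Since Kb ≪ C₀, [OH-] ≈ √(Kb·C₀) = 7.06 × 10^-6 M.
([OH-]/C₀ = 0.012% < 5%, so the approximation holds.)
pOH = 5.15, so pH = 14.00 − pOH = 8.85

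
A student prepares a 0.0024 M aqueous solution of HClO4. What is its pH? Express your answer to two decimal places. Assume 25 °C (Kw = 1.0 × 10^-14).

HClO4 is a strong acid and dissociates completely, so [H+] = 0.0024 M.
pH = -log(0.0024) = 2.62

pH = 2.62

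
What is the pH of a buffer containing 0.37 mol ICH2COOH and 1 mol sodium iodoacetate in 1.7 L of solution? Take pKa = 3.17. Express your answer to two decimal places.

Henderson–Hasselbalch: pH = pKa + log([ICH2COO-]/[ICH2COOH]) = 3.17 + log(1/0.37)
pH = 3.17 + (+0.432) = 3.60

pH = 3.60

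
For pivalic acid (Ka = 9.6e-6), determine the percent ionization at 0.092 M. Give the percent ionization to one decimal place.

1.0%

(CH3)3CCOOH ⇌ (CH3)3CCOO- + H+; let x = [H+] at equilibrium.
x ≈ √(Ka·C₀) = √(9.6 × 10^-6 × 0.092) = 9.40 × 10^-4 M
% ionization = x/C₀ × 100% = 9.40 × 10^-4/0.092 × 100% = 1.0%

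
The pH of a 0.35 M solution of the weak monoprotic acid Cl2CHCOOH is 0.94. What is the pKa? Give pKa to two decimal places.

pKa = 1.25

[H+] = 10^(-0.94) = 1.15 × 10^-1 M
At equilibrium [HA] = 0.35 − 1.15 × 10^-1 = 2.35 × 10^-1 M
Ka = [H+][A-]/[HA] = (1.15 × 10^-1)² / 2.35 × 10^-1 = 5.63 × 10^-2
pKa = -log(5.63 × 10^-2) = 1.25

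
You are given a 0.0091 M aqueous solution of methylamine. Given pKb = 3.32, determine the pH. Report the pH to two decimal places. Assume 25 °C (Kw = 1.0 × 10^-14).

CH3NH2 + H2O ⇌ CH3NH3+ + OH-
Kb = 10^(−3.32) = 4.79 × 10^-4
From the ICE table, Kb = [OH-]²/(0.0091 − [OH-]) = 4.79 × 10^-4.
Here C₀/Kb ≈ 19, so the small-[OH-] approximation fails. Use the quadratic:
[OH-] = [−0.000479 + √(0.000479² + 1.74e-05)]/2 = 1.86 × 10^-3 M
pOH = 2.73, so pH = 14.00 − pOH = 11.27

pH = 11.27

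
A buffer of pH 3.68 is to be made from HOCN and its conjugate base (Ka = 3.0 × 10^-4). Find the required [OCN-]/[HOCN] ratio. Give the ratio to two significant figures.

ratio = 1.4

pKa = -log(3.0 × 10^-4) = 3.523
pH = pKa + log(r) ⇒ log(r) = 3.68 − 3.523 = +0.157
r = [OCN-]/[HOCN] = 10^(+0.157) = 1.44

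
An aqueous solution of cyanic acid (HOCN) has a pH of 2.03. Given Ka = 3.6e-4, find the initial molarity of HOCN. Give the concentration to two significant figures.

C₀ = 2.5 × 10^-1 M

[H+] = 10^(-2.03) = 9.33 × 10^-3 M = x
Ka = x²/(C₀ − x) ⇒ C₀ = x + x²/Ka
C₀ = 9.33 × 10^-3 + (9.33 × 10^-3)²/(3.6 × 10^-4) = 2.51 × 10^-1 M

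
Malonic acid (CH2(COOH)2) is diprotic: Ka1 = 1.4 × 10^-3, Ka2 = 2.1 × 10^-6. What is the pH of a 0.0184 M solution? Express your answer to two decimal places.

pH = 2.35

Since Ka1 ≫ Ka2, the first ionization dominates [H+].
Ka1 = x²/(0.0184 − x) = 1.4 × 10^-3
Solving the quadratic: x = (−Ka1 + √(Ka1² + 4·Ka1·C₀))/2 = 4.42 × 10^-3 M
pH = −log(4.42 × 10^-3) = 2.35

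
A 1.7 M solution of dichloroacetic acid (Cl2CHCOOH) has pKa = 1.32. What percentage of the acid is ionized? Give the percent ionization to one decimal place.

15.4%

Cl2CHCOOH ⇌ Cl2CHCOO- + H+; let x = [H+] at equilibrium.
Ka = 10^(−1.32) = 4.79 × 10^-2
Ka = x²/(C₀ − x); solving the quadratic gives x = 2.62 × 10^-1 M.
% ionization = x/C₀ × 100% = 2.62 × 10^-1/1.7 × 100% = 15.4%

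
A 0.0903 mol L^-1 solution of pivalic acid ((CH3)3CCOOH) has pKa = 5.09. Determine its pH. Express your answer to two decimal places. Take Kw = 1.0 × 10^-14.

(CH3)3CCOOH ⇌ (CH3)3CCOO- + H+
Ka = 10^(−5.09) = 8.13 × 10^-6
From the ICE table, Ka = [H+]²/(0.0903 − [H+]) = 8.13 × 10^-6.
Assume [H+] ≪ 0.0903: [H+] ≈ √(8.13 × 10^-6 × 0.0903) = 8.57 × 10^-4 M
pH = −log[H+] = −log(8.57 × 10^-4) = 3.07

pH = 3.07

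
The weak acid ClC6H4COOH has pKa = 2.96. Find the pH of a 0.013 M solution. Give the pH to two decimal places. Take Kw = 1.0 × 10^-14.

pH = 2.49

ClC6H4COOH ⇌ ClC6H4COO- + H+
Ka = 10^(−2.96) = 1.10 × 10^-3
From the ICE table, Ka = [H+]²/(0.013 − [H+]) = 1.10 × 10^-3.
[H+] is not negligible relative to C₀; solve [H+]² + 0.0011·[H+] − 1.43e-05 = 0.
[H+] = (−Ka + √(Ka² + 4·Ka·C₀))/2 = 3.27 × 10^-3 M
pH = −log(3.27 × 10^-3) = 2.49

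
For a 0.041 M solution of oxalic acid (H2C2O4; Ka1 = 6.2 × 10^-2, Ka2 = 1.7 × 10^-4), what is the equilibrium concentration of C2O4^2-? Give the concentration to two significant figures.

First ionization gives [H+] ≈ [HC2O4-] = 2.82 × 10^-2 M.
Second step: Ka2 = [H+][C2O4^2-]/[HC2O4-] ≈ [C2O4^2-] (since [H+] ≈ [HC2O4-]).
So [C2O4^2-] ≈ Ka2.

1.7 × 10^-4 M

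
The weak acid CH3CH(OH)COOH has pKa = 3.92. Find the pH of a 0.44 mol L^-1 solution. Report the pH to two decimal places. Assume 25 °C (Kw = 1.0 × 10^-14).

pH = 2.14

CH3CH(OH)COOH ⇌ CH3CH(OH)COO- + H+
Ka = 10^(−3.92) = 1.20 × 10^-4
From the ICE table, Ka = [H+]²/(0.44 − [H+]) = 1.20 × 10^-4.
Since Ka ≪ C₀, [H+] ≈ √(Ka·C₀) = 7.27 × 10^-3 M.
([H+]/C₀ = 1.7% < 5%, so the approximation holds.)
pH = −log[H+] = −log(7.27 × 10^-3) = 2.14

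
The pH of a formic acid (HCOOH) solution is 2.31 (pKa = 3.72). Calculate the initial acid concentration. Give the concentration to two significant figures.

C₀ = 1.3 × 10^-1 M

[H+] = 10^(-2.31) = 4.90 × 10^-3 M = x
Ka = 10^(−3.72) = 1.91 × 10^-4
Ka = x²/(C₀ − x) ⇒ C₀ = x + x²/Ka
C₀ = 4.90 × 10^-3 + (4.90 × 10^-3)²/(1.91 × 10^-4) = 1.31 × 10^-1 M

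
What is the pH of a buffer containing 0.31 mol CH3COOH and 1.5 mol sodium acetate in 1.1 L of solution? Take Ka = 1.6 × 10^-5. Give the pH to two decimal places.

pH = 5.48

pKa = −log(1.6 × 10^-5) = 4.796
pH = pKa + log([A⁻]/[HA]) = 4.796 + log(1.5/0.31)
pH = 4.796 + (+0.685) = 5.48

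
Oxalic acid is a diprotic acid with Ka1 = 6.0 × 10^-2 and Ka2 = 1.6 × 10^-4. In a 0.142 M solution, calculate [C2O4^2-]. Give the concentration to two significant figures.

First ionization gives [H+] ≈ [HC2O4-] = 6.71 × 10^-2 M.
Second step: Ka2 = [H+][C2O4^2-]/[HC2O4-] ≈ [C2O4^2-] (since [H+] ≈ [HC2O4-]).
So [C2O4^2-] ≈ Ka2.

1.6 × 10^-4 M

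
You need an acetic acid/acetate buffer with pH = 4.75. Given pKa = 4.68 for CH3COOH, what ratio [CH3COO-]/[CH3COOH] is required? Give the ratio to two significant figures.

pH = pKa + log(r) ⇒ log(r) = 4.75 − 4.68 = +0.07
r = [CH3COO-]/[CH3COOH] = 10^(+0.07) = 1.17

ratio = 1.2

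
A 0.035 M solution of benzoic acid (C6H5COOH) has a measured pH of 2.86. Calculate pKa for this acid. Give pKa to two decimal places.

[H+] = 10^(-2.86) = 1.38 × 10^-3 M
At equilibrium [HA] = 0.035 − 1.38 × 10^-3 = 3.36 × 10^-2 M
Ka = [H+][A-]/[HA] = (1.38 × 10^-3)² / 3.36 × 10^-2 = 5.67 × 10^-5
pKa = -log(5.67 × 10^-5) = 4.25

pKa = 4.25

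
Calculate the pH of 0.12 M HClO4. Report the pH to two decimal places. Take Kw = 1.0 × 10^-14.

pH = 0.92

HClO4 is a strong acid and dissociates completely, so [H+] = 0.12 M.
pH = -log(0.12) = 0.92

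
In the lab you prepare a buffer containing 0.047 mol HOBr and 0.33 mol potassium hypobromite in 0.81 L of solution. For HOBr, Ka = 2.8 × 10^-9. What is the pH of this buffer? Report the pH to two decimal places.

pKa = −log(2.8 × 10^-9) = 8.553
Using pH = pKa + log([base]/[acid]) with [base]/[acid] = 0.33/0.047:
pH = 8.553 + (+0.846) = 9.40

pH = 9.40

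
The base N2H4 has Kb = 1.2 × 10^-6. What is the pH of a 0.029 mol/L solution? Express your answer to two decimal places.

pH = 10.27

N2H4 + H2O ⇌ N2H5+ + OH-
From the ICE table, Kb = [OH-]²/(0.029 − [OH-]) = 1.2 × 10^-6.
Since Kb ≪ C₀, [OH-] ≈ √(Kb·C₀) = 1.87 × 10^-4 M.
([OH-]/C₀ = 0.64% < 5%, so the approximation holds.)
pOH = −log(1.87 × 10^-4) = 3.73; pH = 14.00 − 3.73 = 10.27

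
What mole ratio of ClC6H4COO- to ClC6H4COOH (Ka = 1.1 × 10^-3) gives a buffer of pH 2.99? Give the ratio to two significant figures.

ratio = 1.1

pKa = -log(1.1 × 10^-3) = 2.959
pH = pKa + log(r) ⇒ log(r) = 2.99 − 2.959 = +0.031
r = [ClC6H4COO-]/[ClC6H4COOH] = 10^(+0.031) = 1.07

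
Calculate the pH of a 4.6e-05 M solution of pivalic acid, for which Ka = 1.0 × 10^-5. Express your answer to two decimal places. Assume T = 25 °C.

pH = 4.77

(CH3)3CCOOH ⇌ (CH3)3CCOO- + H+
From the ICE table, Ka = [H+]²/(4.6e-05 − [H+]) = 1.0 × 10^-5.
Here C₀/Ka ≈ 4.6, so the small-[H+] approximation fails. Use the quadratic:
[H+] = (−Ka + √(Ka² + 4·Ka·C₀))/2 = 1.70 × 10^-5 M
pH = −log(1.70 × 10^-5) = 4.77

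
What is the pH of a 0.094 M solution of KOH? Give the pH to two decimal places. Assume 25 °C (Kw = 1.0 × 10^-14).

KOH is a strong base; [OH-] = 0.094 M.
pOH = -log(0.094) = 1.03
pH = 14.00 - 1.03 = 12.97

pH = 12.97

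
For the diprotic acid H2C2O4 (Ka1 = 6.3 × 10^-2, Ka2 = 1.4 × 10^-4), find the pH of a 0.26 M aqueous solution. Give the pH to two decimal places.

pH = 1.00

Ka1 ≫ Ka2, so treat the first dissociation as the only significant source of H+.
Ka1 = x²/(0.26 − x) = 6.3 × 10^-2
Solving the quadratic: x = (−Ka1 + √(Ka1² + 4·Ka1·C₀))/2 = 1.00 × 10^-1 M
pH = −log(1.00 × 10^-1) = 1.00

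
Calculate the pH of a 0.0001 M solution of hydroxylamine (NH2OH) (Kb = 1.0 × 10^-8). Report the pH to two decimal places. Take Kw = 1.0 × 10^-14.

NH2OH + H2O ⇌ NH3OH+ + OH-
Kb = [OH-]²/(0.0001 − [OH-]) = 1.0 × 10^-8
Since Kb ≪ C₀, [OH-] ≈ √(Kb·C₀) = 1.00 × 10^-6 M.
pOH = 6.00, so pH = 14.00 − pOH = 8.00

pH = 8.00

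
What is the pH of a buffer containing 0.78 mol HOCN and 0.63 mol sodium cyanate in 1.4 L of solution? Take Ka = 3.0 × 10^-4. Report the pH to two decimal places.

pH = 3.43

pKa = −log(3.0 × 10^-4) = 3.523
Using pH = pKa + log([base]/[acid]) with [base]/[acid] = 0.63/0.78:
pH = 3.523 + (-0.093) = 3.43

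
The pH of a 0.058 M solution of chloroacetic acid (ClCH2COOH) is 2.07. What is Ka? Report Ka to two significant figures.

Ka = 1.5 × 10^-3

[H+] = 10^(-2.07) = 8.51 × 10^-3 M
At equilibrium [HA] = 0.058 − 8.51 × 10^-3 = 4.95 × 10^-2 M
Ka = [H+][A-]/[HA] = (8.51 × 10^-3)² / 4.95 × 10^-2 = 1.5 × 10^-3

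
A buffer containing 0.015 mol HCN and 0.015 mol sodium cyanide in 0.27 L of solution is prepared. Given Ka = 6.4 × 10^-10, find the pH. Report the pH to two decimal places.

pH = 9.19

pKa = −log(6.4 × 10^-10) = 9.194
Henderson–Hasselbalch: pH = pKa + log([CN-]/[HCN]) = 9.194 + log(0.015/0.015)
pH = 9.194 + (+0.000) = 9.19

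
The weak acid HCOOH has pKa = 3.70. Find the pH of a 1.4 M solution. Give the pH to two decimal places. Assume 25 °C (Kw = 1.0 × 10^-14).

pH = 1.78

HCOOH ⇌ HCOO- + H+
Ka = 10^(−3.70) = 2.00 × 10^-4
Ka = [H+]²/(1.4 − [H+]) = 2.00 × 10^-4
Since Ka ≪ C₀, [H+] ≈ √(Ka·C₀) = 1.67 × 10^-2 M.
pH = −log[H+] = −log(1.67 × 10^-2) = 1.78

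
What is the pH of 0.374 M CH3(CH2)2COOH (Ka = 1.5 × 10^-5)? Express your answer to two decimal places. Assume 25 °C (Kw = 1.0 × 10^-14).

CH3(CH2)2COOH ⇌ CH3(CH2)2COO- + H+
From the ICE table, Ka = x²/(0.374 − x) = 1.5 × 10^-5.
Since Ka ≪ C₀, x ≈ √(Ka·C₀) = 2.37 × 10^-3 M.
pH = −log(2.37 × 10^-3) = 2.63

pH = 2.63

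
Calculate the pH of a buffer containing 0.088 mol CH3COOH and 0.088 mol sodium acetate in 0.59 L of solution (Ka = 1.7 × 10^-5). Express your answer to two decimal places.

pKa = −log(1.7 × 10^-5) = 4.770
Using pH = pKa + log([base]/[acid]) with [base]/[acid] = 0.088/0.088:
pH = 4.770 + (+0.000) = 4.77

pH = 4.77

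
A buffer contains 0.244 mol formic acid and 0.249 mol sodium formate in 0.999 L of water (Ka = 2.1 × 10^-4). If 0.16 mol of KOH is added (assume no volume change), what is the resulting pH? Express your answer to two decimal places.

pH = 4.37

After neutralization: n(HCOOH) = 0.084 mol, n(HCOO-) = 0.409 mol.
pKa = −log(2.1 × 10^-4) = 3.678
pH = pKa + log([A⁻]/[HA]) = 3.678 + log(0.409/0.084) = 3.678 +0.687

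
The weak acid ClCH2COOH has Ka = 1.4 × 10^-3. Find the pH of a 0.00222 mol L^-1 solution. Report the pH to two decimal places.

ClCH2COOH ⇌ ClCH2COO- + H+
Ka = [H+]²/(0.00222 − [H+]) = 1.4 × 10^-3
The 5% rule fails; solving [H+]² + Ka·[H+] − Ka·C₀ = 0 exactly:
[H+] = [−0.0014 + √(0.0014² + 1.24e-05)]/2 = 1.20 × 10^-3 M
pH = −log[H+] = −log(1.20 × 10^-3) = 2.92

pH = 2.92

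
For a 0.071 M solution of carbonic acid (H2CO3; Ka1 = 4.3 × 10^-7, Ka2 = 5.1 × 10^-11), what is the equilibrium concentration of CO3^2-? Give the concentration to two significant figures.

First ionization gives [H+] ≈ [HCO3-] = 1.75 × 10^-4 M.
Second step: Ka2 = [H+][CO3^2-]/[HCO3-] ≈ [CO3^2-] (since [H+] ≈ [HCO3-]).
So [CO3^2-] ≈ Ka2.

5.1 × 10^-11 M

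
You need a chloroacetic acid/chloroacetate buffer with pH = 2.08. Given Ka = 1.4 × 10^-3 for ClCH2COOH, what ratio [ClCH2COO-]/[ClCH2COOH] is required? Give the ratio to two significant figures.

ratio = 0.17

pKa = -log(1.4 × 10^-3) = 2.854
pH = pKa + log(r) ⇒ log(r) = 2.08 − 2.854 = -0.774
r = [ClCH2COO-]/[ClCH2COOH] = 10^(-0.774) = 0.168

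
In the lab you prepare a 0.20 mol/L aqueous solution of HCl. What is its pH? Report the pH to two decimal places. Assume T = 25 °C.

HCl is a strong acid and dissociates completely, so [H+] = 0.20 M.
pH = -log(0.2) = 0.70

pH = 0.70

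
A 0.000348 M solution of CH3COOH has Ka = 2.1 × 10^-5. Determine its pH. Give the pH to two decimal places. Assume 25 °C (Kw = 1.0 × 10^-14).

CH3COOH ⇌ CH3COO- + H+
From the ICE table, Ka = [H+]²/(0.000348 − [H+]) = 2.1 × 10^-5.
[H+] is not negligible relative to C₀; solve [H+]² + 2.1e-05·[H+] − 7.31e-09 = 0.
[H+] = (−Ka + √(Ka² + 4·Ka·C₀))/2 = 7.56 × 10^-5 M
pH = −log(7.56 × 10^-5) = 4.12

pH = 4.12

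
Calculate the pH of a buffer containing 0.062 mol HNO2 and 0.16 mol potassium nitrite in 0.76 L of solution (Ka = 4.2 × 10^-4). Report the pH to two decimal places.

pH = 3.79

pKa = −log(4.2 × 10^-4) = 3.377
pH = pKa + log([A⁻]/[HA]) = 3.377 + log(0.16/0.062)
pH = 3.377 + (+0.412) = 3.79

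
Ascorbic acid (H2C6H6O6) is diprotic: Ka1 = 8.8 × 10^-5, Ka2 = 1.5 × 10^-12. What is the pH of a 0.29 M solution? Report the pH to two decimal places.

pH = 2.30

Ka1 ≫ Ka2, so treat the first dissociation as the only significant source of H+.
Ka1 = x²/(0.29 − x) = 8.8 × 10^-5
x ≈ √(8.8 × 10^-5 × 0.29) = 5.05 × 10^-3 M
pH = −log(5.05 × 10^-3) = 2.30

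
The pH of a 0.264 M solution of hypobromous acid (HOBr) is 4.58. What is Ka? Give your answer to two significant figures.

[H+] = 10^(-4.58) = 2.63 × 10^-5 M
At equilibrium [HA] = 0.264 − 2.63 × 10^-5 = 2.64 × 10^-1 M
Ka = [H+][A-]/[HA] = (2.63 × 10^-5)² / 2.64 × 10^-1 = 2.6 × 10^-9

Ka = 2.6 × 10^-9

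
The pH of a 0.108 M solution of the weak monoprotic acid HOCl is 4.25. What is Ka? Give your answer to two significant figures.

Ka = 2.9 × 10^-8

[H+] = 10^(-4.25) = 5.62 × 10^-5 M
At equilibrium [HA] = 0.108 − 5.62 × 10^-5 = 1.08 × 10^-1 M
Ka = [H+][A-]/[HA] = (5.62 × 10^-5)² / 1.08 × 10^-1 = 2.9 × 10^-8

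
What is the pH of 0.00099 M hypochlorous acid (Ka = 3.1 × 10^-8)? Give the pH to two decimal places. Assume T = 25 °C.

pH = 5.26

HOCl ⇌ OCl- + H+
Ka = x²/(0.00099 − x) = 3.1 × 10^-8
Since Ka ≪ C₀, x ≈ √(Ka·C₀) = 5.54 × 10^-6 M.
pH = −log(5.54 × 10^-6) = 5.26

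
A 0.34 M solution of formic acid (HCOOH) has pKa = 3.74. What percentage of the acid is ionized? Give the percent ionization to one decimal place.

HCOOH ⇌ HCOO- + H+; let x = [H+] at equilibrium.
Ka = 10^(−3.74) = 1.82 × 10^-4
x ≈ √(Ka·C₀) = √(1.82 × 10^-4 × 0.34) = 7.87 × 10^-3 M
Fraction ionized = 7.87 × 10^-3 / 0.34 = 0.0231 → 2.3%

2.3%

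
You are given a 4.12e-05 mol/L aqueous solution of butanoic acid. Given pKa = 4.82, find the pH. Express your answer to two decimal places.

pH = 4.73

CH3(CH2)2COOH ⇌ CH3(CH2)2COO- + H+
Ka = 10^(−4.82) = 1.51 × 10^-5
Ka = x²/(4.12e-05 − x) = 1.51 × 10^-5
x is not negligible relative to C₀; solve x² + 1.51e-05·x − 6.22e-10 = 0.
x = [−1.51e-05 + √(1.51e-05² + 2.49e-09)]/2 = 1.85 × 10^-5 M
pH = −log[H+] = −log(1.85 × 10^-5) = 4.73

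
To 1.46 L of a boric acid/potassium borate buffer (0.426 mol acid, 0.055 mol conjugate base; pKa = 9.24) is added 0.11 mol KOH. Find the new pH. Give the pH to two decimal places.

OH- converts B(OH)3 to B(OH)4-: B(OH)3 → 0.316 mol, B(OH)4- → 0.165 mol.
pH = pKa + log([A⁻]/[HA]) = 9.24 + log(0.165/0.316) = 9.24 -0.282

pH = 8.96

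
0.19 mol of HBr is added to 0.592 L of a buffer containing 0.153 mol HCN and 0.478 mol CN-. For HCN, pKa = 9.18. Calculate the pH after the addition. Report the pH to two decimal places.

pH = 9.10

Added H+ converts CN- to HCN: HCN → 0.343 mol, CN- → 0.288 mol.
Henderson–Hasselbalch with mole ratio 0.288/0.343: pH = 9.18 + (-0.076)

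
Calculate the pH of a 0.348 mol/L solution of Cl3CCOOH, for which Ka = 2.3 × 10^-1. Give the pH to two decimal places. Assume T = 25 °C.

pH = 0.72

Cl3CCOOH ⇌ Cl3CCOO- + H+
Ka = x²/(0.348 − x) = 2.3 × 10^-1
The 5% rule fails; solving x² + Ka·x − Ka·C₀ = 0 exactly:
x = (−Ka + √(Ka² + 4·Ka·C₀))/2 = 1.90 × 10^-1 M
pH = −log(1.90 × 10^-1) = 0.72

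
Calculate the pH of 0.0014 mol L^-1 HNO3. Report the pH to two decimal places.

HNO3 is a strong acid and dissociates completely, so [H+] = 0.0014 M.
pH = -log(0.0014) = 2.85

pH = 2.85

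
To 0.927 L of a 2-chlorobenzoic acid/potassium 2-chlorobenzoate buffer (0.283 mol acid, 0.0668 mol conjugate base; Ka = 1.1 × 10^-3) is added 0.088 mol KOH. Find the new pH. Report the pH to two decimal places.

pH = 2.86

OH- converts ClC6H4COOH to ClC6H4COO-: ClC6H4COOH → 0.195 mol, ClC6H4COO- → 0.155 mol.
pKa = −log(1.1 × 10^-3) = 2.959
pH = pKa + log([A⁻]/[HA]) = 2.959 + log(0.155/0.195) = 2.959 -0.100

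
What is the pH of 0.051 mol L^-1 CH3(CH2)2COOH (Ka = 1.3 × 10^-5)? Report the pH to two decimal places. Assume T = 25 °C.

pH = 3.09

CH3(CH2)2COOH ⇌ CH3(CH2)2COO- + H+
Ka = x²/(0.051 − x) = 1.3 × 10^-5
Since Ka ≪ C₀, x ≈ √(Ka·C₀) = 8.14 × 10^-4 M.
(x/C₀ = 1.6% < 5%, so the approximation holds.)
pH = −log(8.14 × 10^-4) = 3.09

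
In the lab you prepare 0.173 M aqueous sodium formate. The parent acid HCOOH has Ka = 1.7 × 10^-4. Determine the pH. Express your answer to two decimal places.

pH = 8.50

HCOO- is the conjugate base of the weak acid HCOOH.
Kb = Kw/Ka = 1.0×10^-14 / 1.7 × 10^-4 = 5.88 × 10^-11
Kb = [OH-]²/(0.173 − [OH-]) = 5.88 × 10^-11
Assume [OH-] ≪ 0.173: [OH-] ≈ √(5.88 × 10^-11 × 0.173) = 3.19 × 10^-6 M
([OH-]/C₀ = 0.0018% < 5%, so the approximation holds.)
pOH = −log(3.19 × 10^-6) = 5.50; pH = 14.00 − 5.50 = 8.50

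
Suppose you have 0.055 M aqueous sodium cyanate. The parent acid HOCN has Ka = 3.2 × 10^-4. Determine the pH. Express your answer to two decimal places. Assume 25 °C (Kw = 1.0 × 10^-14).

OCN- is the conjugate base of the weak acid HOCN.
Kb = Kw/Ka = 1.0×10^-14 / 3.2 × 10^-4 = 3.12 × 10^-11
From the ICE table, Kb = [OH-]²/(0.055 − [OH-]) = 3.12 × 10^-11.
Assume [OH-] ≪ 0.055: [OH-] ≈ √(3.12 × 10^-11 × 0.055) = 1.31 × 10^-6 M
([OH-]/C₀ = 0.0024% < 5%, so the approximation holds.)
pOH = −log(1.31 × 10^-6) = 5.88; pH = 14.00 − 5.88 = 8.12

pH = 8.12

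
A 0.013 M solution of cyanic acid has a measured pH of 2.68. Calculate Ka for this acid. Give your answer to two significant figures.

Ka = 4.0 × 10^-4

[H+] = 10^(-2.68) = 2.09 × 10^-3 M
At equilibrium [HA] = 0.013 − 2.09 × 10^-3 = 1.09 × 10^-2 M
Ka = [H+][A-]/[HA] = (2.09 × 10^-3)² / 1.09 × 10^-2 = 4.0 × 10^-4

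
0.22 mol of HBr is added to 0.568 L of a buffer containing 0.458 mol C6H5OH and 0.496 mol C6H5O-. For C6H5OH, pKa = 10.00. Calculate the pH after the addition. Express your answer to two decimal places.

After neutralization: n(C6H5OH) = 0.678 mol, n(C6H5O-) = 0.276 mol.
pH = pKa + log(n_C6H5O-/n_C6H5OH) = 10.00 + log(0.276/0.678) = 10.00 + (-0.390)

pH = 9.61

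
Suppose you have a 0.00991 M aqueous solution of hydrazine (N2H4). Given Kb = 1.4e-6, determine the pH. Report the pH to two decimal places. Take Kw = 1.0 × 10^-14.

pH = 10.07

N2H4 + H2O ⇌ N2H5+ + OH-
Kb = [OH-]²/(0.00991 − [OH-]) = 1.4 × 10^-6
Neglecting [OH-] in the denominator: [OH-] = √(1.4 × 10^-6 × 0.00991) = 1.18 × 10^-4 M
pOH = −log(1.18 × 10^-4) = 3.93; pH = 14.00 − 3.93 = 10.07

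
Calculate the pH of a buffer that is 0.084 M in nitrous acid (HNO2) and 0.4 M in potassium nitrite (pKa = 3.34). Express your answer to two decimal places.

pH = 4.02

pH = pKa + log([A⁻]/[HA]) = 3.34 + log(0.4/0.084)
pH = 3.34 + (+0.678) = 4.02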